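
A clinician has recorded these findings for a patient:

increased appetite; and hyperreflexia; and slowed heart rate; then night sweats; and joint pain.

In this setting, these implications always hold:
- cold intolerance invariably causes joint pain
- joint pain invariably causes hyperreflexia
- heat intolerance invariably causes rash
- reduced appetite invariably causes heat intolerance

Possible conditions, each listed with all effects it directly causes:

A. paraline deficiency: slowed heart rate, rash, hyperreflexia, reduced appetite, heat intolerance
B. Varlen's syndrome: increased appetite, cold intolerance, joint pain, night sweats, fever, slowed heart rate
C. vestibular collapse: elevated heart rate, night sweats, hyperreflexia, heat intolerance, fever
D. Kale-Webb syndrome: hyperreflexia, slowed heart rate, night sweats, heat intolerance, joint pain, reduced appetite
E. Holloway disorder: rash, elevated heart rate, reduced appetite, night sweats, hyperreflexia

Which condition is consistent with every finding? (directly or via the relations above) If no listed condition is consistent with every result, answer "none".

Testing each hypothesis:
(A) paraline deficiency — fails on increased appetite, night sweats, joint pain (predicts reduced appetite, not increased appetite)
(B) Varlen's syndrome — accounts for every observation (hyperreflexia by joint pain → hyperreflexia)
(C) vestibular collapse — increased appetite NO; hyperreflexia yes; slowed heart rate NO; night sweats yes; joint pain NO
(D) Kale-Webb syndrome — increased appetite NO; hyperreflexia yes; slowed heart rate yes; night sweats yes; joint pain yes
(E) Holloway disorder — increased appetite NO; hyperreflexia yes; slowed heart rate NO; night sweats yes; joint pain NO
(B) is the only candidate with no mismatches.

B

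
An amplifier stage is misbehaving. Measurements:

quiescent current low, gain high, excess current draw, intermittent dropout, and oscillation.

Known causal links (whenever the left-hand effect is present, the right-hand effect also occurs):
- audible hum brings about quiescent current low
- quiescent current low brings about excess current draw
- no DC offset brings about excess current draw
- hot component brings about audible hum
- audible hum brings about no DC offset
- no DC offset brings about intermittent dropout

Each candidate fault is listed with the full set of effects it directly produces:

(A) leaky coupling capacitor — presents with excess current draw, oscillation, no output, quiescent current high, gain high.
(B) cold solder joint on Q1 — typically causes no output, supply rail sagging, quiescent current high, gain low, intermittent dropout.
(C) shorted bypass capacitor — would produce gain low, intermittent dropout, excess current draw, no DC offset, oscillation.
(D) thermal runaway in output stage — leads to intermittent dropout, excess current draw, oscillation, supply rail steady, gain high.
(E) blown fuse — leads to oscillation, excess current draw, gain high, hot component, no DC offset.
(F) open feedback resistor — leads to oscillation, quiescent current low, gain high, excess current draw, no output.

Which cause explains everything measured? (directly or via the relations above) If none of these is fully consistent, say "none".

For each candidate, compare predicted effects to what was observed:
(A) leaky coupling capacitor — fails on quiescent current low, intermittent dropout (predicts quiescent current high, not quiescent current low)
(B) cold solder joint on Q1 — quiescent current low -; gain high -; excess current draw -; intermittent dropout +; oscillation -
(C) shorted bypass capacitor — fails on quiescent current low, gain high (predicts gain low, not gain high)
(D) thermal runaway in output stage — quiescent current low -; gain high +; excess current draw +; intermittent dropout +; oscillation +
(E) blown fuse — accounts for every observation (quiescent current low through hot component → audible hum → quiescent current low)
(F) open feedback resistor — quiescent current low +; gain high +; excess current draw +; intermittent dropout -; oscillation +
(E) is the only candidate with no mismatches.

E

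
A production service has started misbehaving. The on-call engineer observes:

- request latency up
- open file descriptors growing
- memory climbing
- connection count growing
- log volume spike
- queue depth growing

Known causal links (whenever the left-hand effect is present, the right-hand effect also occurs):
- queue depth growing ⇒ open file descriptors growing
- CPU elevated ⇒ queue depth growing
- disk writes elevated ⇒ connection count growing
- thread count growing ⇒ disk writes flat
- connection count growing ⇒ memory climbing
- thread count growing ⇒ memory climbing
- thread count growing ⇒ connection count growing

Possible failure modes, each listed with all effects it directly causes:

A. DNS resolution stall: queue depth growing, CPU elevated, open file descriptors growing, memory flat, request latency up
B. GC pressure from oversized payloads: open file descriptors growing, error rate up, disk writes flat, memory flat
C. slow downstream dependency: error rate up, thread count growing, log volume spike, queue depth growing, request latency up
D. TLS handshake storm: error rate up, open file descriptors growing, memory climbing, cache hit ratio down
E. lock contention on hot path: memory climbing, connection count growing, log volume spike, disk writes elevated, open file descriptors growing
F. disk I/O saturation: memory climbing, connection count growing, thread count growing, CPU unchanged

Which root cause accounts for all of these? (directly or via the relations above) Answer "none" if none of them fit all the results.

C

Checking each candidate against the observations:
(A) DNS resolution stall — request latency up yes; open file descriptors growing yes; memory climbing NO; connection count growing NO; log volume spike NO; queue depth growing yes
(B) GC pressure from oversized payloads — request latency up NO; open file descriptors growing yes; memory climbing NO; connection count growing NO; log volume spike NO; queue depth growing NO
(C) slow downstream dependency — accounts for every observation (open file descriptors growing through queue depth growing → open file descriptors growing)
(D) TLS handshake storm — request latency up NO; open file descriptors growing yes; memory climbing yes; connection count growing NO; log volume spike NO; queue depth growing NO
(E) lock contention on hot path — does not account for request latency up, queue depth growing
(F) disk I/O saturation — request latency up NO; open file descriptors growing NO; memory climbing yes; connection count growing yes; log volume spike NO; queue depth growing NO
Only (C) is consistent with every observation.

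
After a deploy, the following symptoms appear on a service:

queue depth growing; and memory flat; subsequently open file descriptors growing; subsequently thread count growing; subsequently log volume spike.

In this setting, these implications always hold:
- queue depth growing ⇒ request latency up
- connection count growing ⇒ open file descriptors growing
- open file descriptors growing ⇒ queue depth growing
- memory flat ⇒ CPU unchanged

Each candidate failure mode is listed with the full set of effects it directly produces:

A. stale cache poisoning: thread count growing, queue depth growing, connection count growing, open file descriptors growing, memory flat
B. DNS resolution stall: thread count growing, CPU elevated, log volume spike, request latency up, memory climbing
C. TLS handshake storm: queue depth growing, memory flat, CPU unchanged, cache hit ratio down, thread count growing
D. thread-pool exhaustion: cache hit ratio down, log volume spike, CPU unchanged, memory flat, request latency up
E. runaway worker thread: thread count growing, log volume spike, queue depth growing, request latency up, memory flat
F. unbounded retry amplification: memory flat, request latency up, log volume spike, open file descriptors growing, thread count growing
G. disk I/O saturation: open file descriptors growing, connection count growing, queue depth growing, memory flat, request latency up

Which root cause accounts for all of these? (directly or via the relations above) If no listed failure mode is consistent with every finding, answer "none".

Testing each hypothesis:
(A) stale cache poisoning — queue depth growing match; memory flat match; open file descriptors growing match; thread count growing match; log volume spike miss
(B) DNS resolution stall — queue depth growing miss; memory flat miss; open file descriptors growing miss; thread count growing match; log volume spike match
(C) TLS handshake storm — queue depth growing match; memory flat match; open file descriptors growing miss; thread count growing match; log volume spike miss
(D) thread-pool exhaustion — does not account for queue depth growing, open file descriptors growing, thread count growing
(E) runaway worker thread — does not account for open file descriptors growing
(F) unbounded retry amplification — accounts for every observation (queue depth growing through open file descriptors growing → queue depth growing)
(G) disk I/O saturation — queue depth growing match; memory flat match; open file descriptors growing match; thread count growing miss; log volume spike miss
Only (F) is consistent with every observation.

F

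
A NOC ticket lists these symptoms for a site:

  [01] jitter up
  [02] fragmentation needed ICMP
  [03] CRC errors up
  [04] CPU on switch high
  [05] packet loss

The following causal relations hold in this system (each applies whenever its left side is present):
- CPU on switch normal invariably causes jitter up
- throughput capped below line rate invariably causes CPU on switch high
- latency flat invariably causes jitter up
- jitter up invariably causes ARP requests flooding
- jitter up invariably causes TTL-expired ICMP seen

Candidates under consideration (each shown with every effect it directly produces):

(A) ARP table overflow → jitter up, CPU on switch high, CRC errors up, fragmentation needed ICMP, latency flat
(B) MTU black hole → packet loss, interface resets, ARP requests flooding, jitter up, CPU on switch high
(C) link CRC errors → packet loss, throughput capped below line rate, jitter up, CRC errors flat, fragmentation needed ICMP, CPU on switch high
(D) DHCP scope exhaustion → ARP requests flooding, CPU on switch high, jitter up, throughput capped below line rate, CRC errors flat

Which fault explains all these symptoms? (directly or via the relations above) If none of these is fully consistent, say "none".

Per-candidate check:
(A) ARP table overflow — does not account for packet loss
(B) MTU black hole — jitter up ✓; fragmentation needed ICMP ✗; CRC errors up ✗; CPU on switch high ✓; packet loss ✓
(C) link CRC errors — fails on CRC errors up (predicts CRC errors flat, not CRC errors up)
(D) DHCP scope exhaustion — fails on fragmentation needed ICMP, CRC errors up, packet loss (predicts CRC errors flat, not CRC errors up)
None of the listed candidates fits everything.

none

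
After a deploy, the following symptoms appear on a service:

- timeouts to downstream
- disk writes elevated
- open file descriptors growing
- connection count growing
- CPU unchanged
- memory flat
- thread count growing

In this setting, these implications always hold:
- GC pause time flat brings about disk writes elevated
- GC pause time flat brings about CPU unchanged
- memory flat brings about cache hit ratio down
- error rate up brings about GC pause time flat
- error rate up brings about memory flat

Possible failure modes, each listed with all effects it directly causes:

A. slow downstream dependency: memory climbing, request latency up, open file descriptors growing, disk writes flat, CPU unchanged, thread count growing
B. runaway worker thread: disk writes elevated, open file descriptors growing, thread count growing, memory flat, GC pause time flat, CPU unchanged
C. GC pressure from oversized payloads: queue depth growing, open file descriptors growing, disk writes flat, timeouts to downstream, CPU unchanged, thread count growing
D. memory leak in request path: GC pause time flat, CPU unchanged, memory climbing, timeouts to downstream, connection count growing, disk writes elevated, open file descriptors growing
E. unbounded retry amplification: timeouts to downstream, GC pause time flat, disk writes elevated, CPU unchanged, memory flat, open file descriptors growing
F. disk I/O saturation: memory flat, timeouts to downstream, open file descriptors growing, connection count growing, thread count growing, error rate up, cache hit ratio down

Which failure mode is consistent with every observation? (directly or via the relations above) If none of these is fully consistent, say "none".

F

Checking each candidate against the observations:
(A) slow downstream dependency — timeouts to downstream miss; disk writes elevated miss; open file descriptors growing match; connection count growing miss; CPU unchanged match; memory flat miss; thread count growing match
(B) runaway worker thread — timeouts to downstream miss; disk writes elevated match; open file descriptors growing match; connection count growing miss; CPU unchanged match; memory flat match; thread count growing match
(C) GC pressure from oversized payloads — timeouts to downstream match; disk writes elevated miss; open file descriptors growing match; connection count growing miss; CPU unchanged match; memory flat miss; thread count growing match
(D) memory leak in request path — timeouts to downstream match; disk writes elevated match; open file descriptors growing match; connection count growing match; CPU unchanged match; memory flat miss; thread count growing miss
(E) unbounded retry amplification — does not account for connection count growing, thread count growing
(F) disk I/O saturation — accounts for every observation (disk writes elevated via error rate up → GC pause time flat → disk writes elevated)
(F) alone accounts for all the evidence.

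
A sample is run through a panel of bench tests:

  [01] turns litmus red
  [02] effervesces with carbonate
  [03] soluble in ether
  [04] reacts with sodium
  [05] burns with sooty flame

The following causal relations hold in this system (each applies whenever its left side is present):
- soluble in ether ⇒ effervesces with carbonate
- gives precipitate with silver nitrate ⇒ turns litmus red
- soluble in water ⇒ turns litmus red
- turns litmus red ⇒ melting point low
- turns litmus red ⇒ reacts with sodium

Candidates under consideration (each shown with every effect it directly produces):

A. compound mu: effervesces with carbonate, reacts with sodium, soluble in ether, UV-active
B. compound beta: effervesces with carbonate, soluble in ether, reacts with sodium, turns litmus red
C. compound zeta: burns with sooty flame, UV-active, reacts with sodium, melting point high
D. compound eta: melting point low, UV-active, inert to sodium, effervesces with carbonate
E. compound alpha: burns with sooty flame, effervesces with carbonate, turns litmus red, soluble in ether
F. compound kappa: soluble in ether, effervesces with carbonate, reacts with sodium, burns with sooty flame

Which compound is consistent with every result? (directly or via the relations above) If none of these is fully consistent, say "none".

Per-candidate check:
(A) compound mu — turns litmus red miss; effervesces with carbonate match; soluble in ether match; reacts with sodium match; burns with sooty flame miss
(B) compound beta — turns litmus red match; effervesces with carbonate match; soluble in ether match; reacts with sodium match; burns with sooty flame miss
(C) compound zeta — does not account for turns litmus red, effervesces with carbonate, soluble in ether
(D) compound eta — turns litmus red miss; effervesces with carbonate match; soluble in ether miss; reacts with sodium miss; burns with sooty flame miss
(E) compound alpha — turns litmus red match; effervesces with carbonate match; soluble in ether match; reacts with sodium match (through turns litmus red → reacts with sodium); burns with sooty flame match
(F) compound kappa — turns litmus red miss; effervesces with carbonate match; soluble in ether match; reacts with sodium match; burns with sooty flame match
(E) alone accounts for all the evidence.

E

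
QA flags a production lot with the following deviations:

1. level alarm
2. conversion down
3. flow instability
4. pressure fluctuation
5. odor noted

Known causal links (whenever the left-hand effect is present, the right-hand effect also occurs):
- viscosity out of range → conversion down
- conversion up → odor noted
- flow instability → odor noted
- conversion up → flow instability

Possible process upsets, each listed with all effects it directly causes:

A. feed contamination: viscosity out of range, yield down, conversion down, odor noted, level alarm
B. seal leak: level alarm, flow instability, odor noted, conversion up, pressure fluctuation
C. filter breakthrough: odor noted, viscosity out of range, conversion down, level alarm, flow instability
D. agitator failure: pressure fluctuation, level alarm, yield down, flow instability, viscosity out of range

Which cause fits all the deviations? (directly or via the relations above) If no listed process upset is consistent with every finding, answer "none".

Per-candidate check:
(A) feed contamination — level alarm match; conversion down match; flow instability miss; pressure fluctuation miss; odor noted match
(B) seal leak — level alarm match; conversion down miss; flow instability match; pressure fluctuation match; odor noted match
(C) filter breakthrough — level alarm match; conversion down match; flow instability match; pressure fluctuation miss; odor noted match
(D) agitator failure — level alarm match; conversion down match (through viscosity out of range → conversion down); flow instability match; pressure fluctuation match; odor noted match (through flow instability → odor noted)
Only (D) is consistent with every observation.

D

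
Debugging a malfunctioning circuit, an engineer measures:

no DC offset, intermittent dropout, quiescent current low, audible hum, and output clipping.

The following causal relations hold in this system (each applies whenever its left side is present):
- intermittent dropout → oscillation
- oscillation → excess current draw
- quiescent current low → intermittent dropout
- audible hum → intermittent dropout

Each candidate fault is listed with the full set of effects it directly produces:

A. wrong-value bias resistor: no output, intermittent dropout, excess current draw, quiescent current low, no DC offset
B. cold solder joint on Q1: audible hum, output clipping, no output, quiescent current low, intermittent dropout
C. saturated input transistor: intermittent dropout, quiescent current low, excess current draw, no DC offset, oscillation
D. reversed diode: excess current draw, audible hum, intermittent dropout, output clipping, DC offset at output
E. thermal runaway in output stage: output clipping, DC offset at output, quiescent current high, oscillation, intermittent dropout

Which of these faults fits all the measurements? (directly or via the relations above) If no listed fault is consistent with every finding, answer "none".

none

Checking each candidate against the observations:
(A) wrong-value bias resistor — does not account for audible hum, output clipping
(B) cold solder joint on Q1 — does not account for no DC offset
(C) saturated input transistor — no DC offset +; intermittent dropout +; quiescent current low +; audible hum -; output clipping -
(D) reversed diode — fails on no DC offset, quiescent current low (predicts DC offset at output, not no DC offset)
(E) thermal runaway in output stage — no DC offset -; intermittent dropout +; quiescent current low -; audible hum -; output clipping +
None of the listed candidates fits everything.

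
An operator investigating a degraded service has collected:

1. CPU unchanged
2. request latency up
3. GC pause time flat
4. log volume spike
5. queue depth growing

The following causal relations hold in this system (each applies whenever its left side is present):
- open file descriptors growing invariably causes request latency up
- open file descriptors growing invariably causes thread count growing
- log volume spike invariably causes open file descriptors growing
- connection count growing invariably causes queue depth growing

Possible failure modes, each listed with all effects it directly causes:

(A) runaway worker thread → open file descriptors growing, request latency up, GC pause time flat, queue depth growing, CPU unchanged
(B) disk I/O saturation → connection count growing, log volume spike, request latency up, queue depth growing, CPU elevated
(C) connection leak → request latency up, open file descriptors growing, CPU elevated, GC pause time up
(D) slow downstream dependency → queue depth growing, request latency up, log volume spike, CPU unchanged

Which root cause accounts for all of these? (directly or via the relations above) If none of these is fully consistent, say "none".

Per-candidate check:
(A) runaway worker thread — CPU unchanged yes; request latency up yes; GC pause time flat yes; log volume spike NO; queue depth growing yes
(B) disk I/O saturation — fails on CPU unchanged, GC pause time flat (predicts CPU elevated, not CPU unchanged)
(C) connection leak — CPU unchanged NO; request latency up yes; GC pause time flat NO; log volume spike NO; queue depth growing NO
(D) slow downstream dependency — CPU unchanged yes; request latency up yes; GC pause time flat NO; log volume spike yes; queue depth growing yes
Every candidate fails on at least one observation.

none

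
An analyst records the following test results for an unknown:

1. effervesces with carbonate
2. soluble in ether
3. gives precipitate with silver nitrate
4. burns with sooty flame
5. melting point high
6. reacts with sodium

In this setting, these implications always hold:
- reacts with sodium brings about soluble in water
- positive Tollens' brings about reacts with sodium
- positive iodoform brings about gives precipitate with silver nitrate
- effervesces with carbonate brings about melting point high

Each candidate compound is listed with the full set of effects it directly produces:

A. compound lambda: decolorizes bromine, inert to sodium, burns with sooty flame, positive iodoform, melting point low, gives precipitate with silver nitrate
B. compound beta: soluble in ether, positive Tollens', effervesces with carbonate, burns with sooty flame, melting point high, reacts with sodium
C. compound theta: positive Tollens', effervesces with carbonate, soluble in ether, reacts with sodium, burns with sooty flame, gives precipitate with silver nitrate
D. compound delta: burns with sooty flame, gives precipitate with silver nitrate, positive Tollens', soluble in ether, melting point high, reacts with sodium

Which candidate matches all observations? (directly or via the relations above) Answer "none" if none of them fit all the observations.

C

Checking each candidate against the observations:
(A) compound lambda — fails on effervesces with carbonate, soluble in ether, melting point high, reacts with sodium (predicts melting point low, not melting point high; predicts inert to sodium, not reacts with sodium)
(B) compound beta — does not account for gives precipitate with silver nitrate
(C) compound theta — accounts for every observation (melting point high via effervesces with carbonate → melting point high)
(D) compound delta — effervesces with carbonate miss; soluble in ether match; gives precipitate with silver nitrate match; burns with sooty flame match; melting point high match; reacts with sodium match
(C) alone accounts for all the evidence.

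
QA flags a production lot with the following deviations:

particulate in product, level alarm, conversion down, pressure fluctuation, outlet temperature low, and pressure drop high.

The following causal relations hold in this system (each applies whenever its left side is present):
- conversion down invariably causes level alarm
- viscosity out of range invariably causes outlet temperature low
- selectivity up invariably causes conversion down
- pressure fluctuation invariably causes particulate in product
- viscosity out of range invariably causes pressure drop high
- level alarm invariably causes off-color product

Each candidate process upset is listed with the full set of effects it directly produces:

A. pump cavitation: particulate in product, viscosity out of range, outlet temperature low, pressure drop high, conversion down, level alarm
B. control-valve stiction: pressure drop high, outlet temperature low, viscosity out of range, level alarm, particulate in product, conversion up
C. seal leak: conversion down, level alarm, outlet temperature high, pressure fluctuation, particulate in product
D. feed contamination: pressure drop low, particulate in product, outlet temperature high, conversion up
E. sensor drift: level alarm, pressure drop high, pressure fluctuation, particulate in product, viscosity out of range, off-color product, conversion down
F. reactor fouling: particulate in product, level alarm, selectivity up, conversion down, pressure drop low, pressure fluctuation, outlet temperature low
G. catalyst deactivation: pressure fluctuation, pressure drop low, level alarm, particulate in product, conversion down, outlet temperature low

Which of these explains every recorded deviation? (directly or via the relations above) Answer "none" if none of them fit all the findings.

E

Per-candidate check:
(A) pump cavitation — does not account for pressure fluctuation
(B) control-valve stiction — fails on conversion down, pressure fluctuation (predicts conversion up, not conversion down)
(C) seal leak — fails on outlet temperature low, pressure drop high (predicts outlet temperature high, not outlet temperature low)
(D) feed contamination — particulate in product match; level alarm miss; conversion down miss; pressure fluctuation miss; outlet temperature low miss; pressure drop high miss
(E) sensor drift — particulate in product match; level alarm match; conversion down match; pressure fluctuation match; outlet temperature low match (through viscosity out of range → outlet temperature low); pressure drop high match
(F) reactor fouling — fails on pressure drop high (predicts pressure drop low, not pressure drop high)
(G) catalyst deactivation — fails on pressure drop high (predicts pressure drop low, not pressure drop high)
(E) is the only candidate with no mismatches.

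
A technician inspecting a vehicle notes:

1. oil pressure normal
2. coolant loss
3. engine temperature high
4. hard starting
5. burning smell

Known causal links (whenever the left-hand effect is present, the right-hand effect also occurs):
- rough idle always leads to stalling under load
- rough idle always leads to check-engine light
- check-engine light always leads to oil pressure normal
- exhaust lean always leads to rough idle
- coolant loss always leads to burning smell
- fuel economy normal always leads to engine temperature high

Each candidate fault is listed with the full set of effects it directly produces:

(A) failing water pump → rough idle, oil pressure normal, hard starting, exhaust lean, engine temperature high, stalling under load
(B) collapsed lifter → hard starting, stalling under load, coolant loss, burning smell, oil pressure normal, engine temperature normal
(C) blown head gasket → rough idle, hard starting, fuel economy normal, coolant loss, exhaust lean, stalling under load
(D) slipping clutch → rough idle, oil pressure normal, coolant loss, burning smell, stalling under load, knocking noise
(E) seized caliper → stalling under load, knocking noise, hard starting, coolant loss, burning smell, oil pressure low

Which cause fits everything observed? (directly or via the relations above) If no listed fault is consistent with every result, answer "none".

Checking each candidate against the observations:
(A) failing water pump — oil pressure normal +; coolant loss -; engine temperature high +; hard starting +; burning smell -
(B) collapsed lifter — fails on engine temperature high (predicts engine temperature normal, not engine temperature high)
(C) blown head gasket — oil pressure normal + (through rough idle → check-engine light → oil pressure normal); coolant loss +; engine temperature high + (through fuel economy normal → engine temperature high); hard starting +; burning smell + (through coolant loss → burning smell)
(D) slipping clutch — oil pressure normal +; coolant loss +; engine temperature high -; hard starting -; burning smell +
(E) seized caliper — oil pressure normal -; coolant loss +; engine temperature high -; hard starting +; burning smell +
(C) alone accounts for all the evidence.

C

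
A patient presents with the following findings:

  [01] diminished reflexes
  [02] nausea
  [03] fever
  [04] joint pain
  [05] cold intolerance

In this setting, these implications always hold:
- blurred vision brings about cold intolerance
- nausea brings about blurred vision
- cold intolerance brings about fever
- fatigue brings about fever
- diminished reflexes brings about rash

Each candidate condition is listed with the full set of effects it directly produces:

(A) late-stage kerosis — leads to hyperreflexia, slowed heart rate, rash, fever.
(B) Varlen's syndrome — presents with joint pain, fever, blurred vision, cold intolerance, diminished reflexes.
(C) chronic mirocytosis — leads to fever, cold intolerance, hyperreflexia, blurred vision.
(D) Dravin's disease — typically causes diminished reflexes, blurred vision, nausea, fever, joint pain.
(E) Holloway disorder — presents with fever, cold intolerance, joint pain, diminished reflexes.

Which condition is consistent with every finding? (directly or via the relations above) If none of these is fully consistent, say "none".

D

Testing each hypothesis:
(A) late-stage kerosis — diminished reflexes ✗; nausea ✗; fever ✓; joint pain ✗; cold intolerance ✗
(B) Varlen's syndrome — does not account for nausea
(C) chronic mirocytosis — diminished reflexes ✗; nausea ✗; fever ✓; joint pain ✗; cold intolerance ✓
(D) Dravin's disease — accounts for every observation (cold intolerance via blurred vision → cold intolerance)
(E) Holloway disorder — does not account for nausea
(D) alone accounts for all the evidence.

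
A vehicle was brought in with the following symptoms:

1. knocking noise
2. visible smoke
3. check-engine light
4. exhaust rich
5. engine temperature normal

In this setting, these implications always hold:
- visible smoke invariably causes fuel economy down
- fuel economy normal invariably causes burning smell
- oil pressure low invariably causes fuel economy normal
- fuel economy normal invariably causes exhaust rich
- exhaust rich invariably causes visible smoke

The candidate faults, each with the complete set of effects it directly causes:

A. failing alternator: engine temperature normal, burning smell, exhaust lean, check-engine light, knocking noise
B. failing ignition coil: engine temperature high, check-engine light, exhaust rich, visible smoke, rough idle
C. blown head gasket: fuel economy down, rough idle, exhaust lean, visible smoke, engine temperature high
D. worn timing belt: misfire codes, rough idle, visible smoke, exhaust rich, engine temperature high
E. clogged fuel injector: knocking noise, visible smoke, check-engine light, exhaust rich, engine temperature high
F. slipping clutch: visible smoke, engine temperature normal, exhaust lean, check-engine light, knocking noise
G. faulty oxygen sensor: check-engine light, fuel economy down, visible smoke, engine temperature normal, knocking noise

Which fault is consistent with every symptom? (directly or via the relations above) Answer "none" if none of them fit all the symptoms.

none

Testing each hypothesis:
(A) failing alternator — knocking noise ✓; visible smoke ✗; check-engine light ✓; exhaust rich ✗; engine temperature normal ✓
(B) failing ignition coil — fails on knocking noise, engine temperature normal (predicts engine temperature high, not engine temperature normal)
(C) blown head gasket — fails on knocking noise, check-engine light, exhaust rich, engine temperature normal (predicts exhaust lean, not exhaust rich; predicts engine temperature high, not engine temperature normal)
(D) worn timing belt — fails on knocking noise, check-engine light, engine temperature normal (predicts engine temperature high, not engine temperature normal)
(E) clogged fuel injector — knocking noise ✓; visible smoke ✓; check-engine light ✓; exhaust rich ✓; engine temperature normal ✗
(F) slipping clutch — knocking noise ✓; visible smoke ✓; check-engine light ✓; exhaust rich ✗; engine temperature normal ✓
(G) faulty oxygen sensor — does not account for exhaust rich
None of the listed candidates fits everything.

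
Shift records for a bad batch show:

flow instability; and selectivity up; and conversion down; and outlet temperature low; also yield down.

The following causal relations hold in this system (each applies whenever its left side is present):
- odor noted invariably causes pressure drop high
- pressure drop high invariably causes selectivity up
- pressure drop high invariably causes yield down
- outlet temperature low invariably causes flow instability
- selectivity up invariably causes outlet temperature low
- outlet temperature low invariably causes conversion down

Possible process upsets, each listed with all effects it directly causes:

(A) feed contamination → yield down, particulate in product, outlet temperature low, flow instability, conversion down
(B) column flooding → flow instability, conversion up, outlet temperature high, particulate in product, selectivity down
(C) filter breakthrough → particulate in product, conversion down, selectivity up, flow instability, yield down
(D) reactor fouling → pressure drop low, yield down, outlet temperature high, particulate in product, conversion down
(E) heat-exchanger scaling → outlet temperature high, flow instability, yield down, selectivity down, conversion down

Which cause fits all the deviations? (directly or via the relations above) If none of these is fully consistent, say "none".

For each candidate, compare predicted effects to what was observed:
(A) feed contamination — does not account for selectivity up
(B) column flooding — flow instability match; selectivity up miss; conversion down miss; outlet temperature low miss; yield down miss
(C) filter breakthrough — flow instability match; selectivity up match; conversion down match; outlet temperature low match (through selectivity up → outlet temperature low); yield down match
(D) reactor fouling — flow instability miss; selectivity up miss; conversion down match; outlet temperature low miss; yield down match
(E) heat-exchanger scaling — fails on selectivity up, outlet temperature low (predicts selectivity down, not selectivity up; predicts outlet temperature high, not outlet temperature low)
Only (C) is consistent with every observation.

C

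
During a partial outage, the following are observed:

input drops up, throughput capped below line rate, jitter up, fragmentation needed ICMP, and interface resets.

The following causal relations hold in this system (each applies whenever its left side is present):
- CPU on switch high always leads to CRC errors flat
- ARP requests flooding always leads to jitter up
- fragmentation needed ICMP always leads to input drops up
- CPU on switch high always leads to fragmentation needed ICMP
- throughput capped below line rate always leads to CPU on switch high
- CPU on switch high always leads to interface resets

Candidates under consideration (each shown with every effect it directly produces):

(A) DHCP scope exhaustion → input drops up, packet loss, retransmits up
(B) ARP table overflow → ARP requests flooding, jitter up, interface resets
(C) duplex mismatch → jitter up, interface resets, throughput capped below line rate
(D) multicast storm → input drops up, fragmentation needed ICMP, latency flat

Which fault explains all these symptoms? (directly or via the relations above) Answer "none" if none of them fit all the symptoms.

C

Per-candidate check:
(A) DHCP scope exhaustion — does not account for throughput capped below line rate, jitter up, fragmentation needed ICMP, interface resets
(B) ARP table overflow — does not account for input drops up, throughput capped below line rate, fragmentation needed ICMP
(C) duplex mismatch — input drops up ✓ (via throughput capped below line rate → CPU on switch high → fragmentation needed ICMP → input drops up); throughput capped below line rate ✓; jitter up ✓; fragmentation needed ICMP ✓ (via throughput capped below line rate → CPU on switch high → fragmentation needed ICMP); interface resets ✓
(D) multicast storm — input drops up ✓; throughput capped below line rate ✗; jitter up ✗; fragmentation needed ICMP ✓; interface resets ✗
(C) is the only candidate with no mismatches.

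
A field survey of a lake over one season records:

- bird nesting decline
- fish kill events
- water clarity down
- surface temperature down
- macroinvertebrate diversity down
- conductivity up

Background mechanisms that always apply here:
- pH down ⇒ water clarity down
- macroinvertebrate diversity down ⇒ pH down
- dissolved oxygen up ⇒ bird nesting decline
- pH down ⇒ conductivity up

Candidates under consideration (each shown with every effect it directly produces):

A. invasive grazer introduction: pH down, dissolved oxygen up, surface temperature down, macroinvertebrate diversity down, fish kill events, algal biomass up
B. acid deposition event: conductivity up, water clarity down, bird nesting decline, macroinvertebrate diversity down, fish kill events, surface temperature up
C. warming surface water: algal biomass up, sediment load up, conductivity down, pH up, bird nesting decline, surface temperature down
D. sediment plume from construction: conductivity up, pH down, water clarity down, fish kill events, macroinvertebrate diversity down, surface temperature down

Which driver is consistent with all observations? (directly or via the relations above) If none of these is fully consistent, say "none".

Per-candidate check:
(A) invasive grazer introduction — accounts for every observation (bird nesting decline via dissolved oxygen up → bird nesting decline)
(B) acid deposition event — bird nesting decline yes; fish kill events yes; water clarity down yes; surface temperature down NO; macroinvertebrate diversity down yes; conductivity up yes
(C) warming surface water — bird nesting decline yes; fish kill events NO; water clarity down NO; surface temperature down yes; macroinvertebrate diversity down NO; conductivity up NO
(D) sediment plume from construction — bird nesting decline NO; fish kill events yes; water clarity down yes; surface temperature down yes; macroinvertebrate diversity down yes; conductivity up yes
Only (A) is consistent with every observation.

A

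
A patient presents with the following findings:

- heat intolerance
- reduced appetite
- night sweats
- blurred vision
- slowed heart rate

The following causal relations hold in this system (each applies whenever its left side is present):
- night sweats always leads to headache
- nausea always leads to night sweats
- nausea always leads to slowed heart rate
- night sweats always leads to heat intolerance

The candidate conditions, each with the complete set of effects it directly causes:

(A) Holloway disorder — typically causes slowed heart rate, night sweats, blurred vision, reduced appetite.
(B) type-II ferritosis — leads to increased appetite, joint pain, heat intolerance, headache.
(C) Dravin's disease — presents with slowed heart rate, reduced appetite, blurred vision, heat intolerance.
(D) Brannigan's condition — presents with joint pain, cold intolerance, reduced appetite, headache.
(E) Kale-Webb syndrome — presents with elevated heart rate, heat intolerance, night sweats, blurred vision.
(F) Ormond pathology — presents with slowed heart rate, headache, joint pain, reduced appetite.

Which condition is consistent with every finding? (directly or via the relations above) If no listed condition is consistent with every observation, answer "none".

A

Checking each candidate against the observations:
(A) Holloway disorder — accounts for every observation (heat intolerance via night sweats → heat intolerance)
(B) type-II ferritosis — fails on reduced appetite, night sweats, blurred vision, slowed heart rate (predicts increased appetite, not reduced appetite)
(C) Dravin's disease — does not account for night sweats
(D) Brannigan's condition — heat intolerance NO; reduced appetite yes; night sweats NO; blurred vision NO; slowed heart rate NO
(E) Kale-Webb syndrome — fails on reduced appetite, slowed heart rate (predicts elevated heart rate, not slowed heart rate)
(F) Ormond pathology — heat intolerance NO; reduced appetite yes; night sweats NO; blurred vision NO; slowed heart rate yes
Only (A) is consistent with every observation.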